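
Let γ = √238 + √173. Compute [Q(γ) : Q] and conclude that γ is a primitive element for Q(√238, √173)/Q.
[Q(γ) : Q] = 4 (equivalently, Q(γ) = Q(√238, √173))

Obviously Q(γ) ⊆ Q(√238, √173), and [Q(√238, √173):Q] = 4 (since 238, 173 are distinct squarefree integers > 1 with 41174 not a perfect square). To show equality we compute the minimal polynomial of γ. From γ = √238 + √173: γ^2 = 238 + 2√(41174) + 173 = 411 + 2√(41174), so γ^2 - 411 = 2√(41174); squaring, (γ^2 - 411)^2 = 4·41174, i.e. γ^4 - 822γ^2 + 168921 - 164696 = 0, i.e. γ^4 - 822γ^2 + 4225 = 0. So γ is a root of x^4 - 822x^2 + 4225. This polynomial is irreducible over Q: it has no rational root (each ±√238 ± √173 is irrational), and any factorization into two quadratics over Q would force √(41174) ∈ Q (pairing opposite roots) or √238, √173 ∈ Q (other pairings), all impossible. Hence [Q(γ):Q] = 4 = [Q(√238, √173):Q], so Q(γ) = Q(√238, √173).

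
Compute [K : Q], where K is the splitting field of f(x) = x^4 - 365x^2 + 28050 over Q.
[K : Q] = 4

Solving the quadratic in x^2: x^2 = (365 ± √(365^2 - 4·28050))/2 = (365 ± √21025)/2 = (365 ± 145)/2, giving x^2 = 110 or x^2 = 255. So f(x) = (x^2 - 110)(x^2 - 255) and the roots of f are ±√110, ±√255. Hence the splitting field is K = Q(√110, √255). Since 110 and 255 are distinct squarefree integers > 1, their product 28050 is not a perfect square, so √255 ∉ Q(√110). By the tower law [K:Q] = [Q(√110,√255):Q(√110)] · [Q(√110):Q] = 2 · 2 = 4.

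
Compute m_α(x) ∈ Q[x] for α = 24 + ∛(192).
m_α(x) = x^3 - 72x^2 + 1728x - 14016

Set β = α - 24 = ∛(192), so β^3 = 192. Then (α - 24)^3 - 192 = 0, i.e. α is a root of g(x) = (x - 24)^3 - 192 = x^3 - 72x^2 + 1728x - 14016. Since g(x) = h(x - 24) where h(x) = x^3 - 192, and h is irreducible over Q (because 192 is not a perfect cube, so h has no rational root, and a monic cubic with no rational root is irreducible), g is also irreducible (irreducibility is preserved under the substitution x → x - 24). Hence m_α(x) = x^3 - 72x^2 + 1728x - 14016.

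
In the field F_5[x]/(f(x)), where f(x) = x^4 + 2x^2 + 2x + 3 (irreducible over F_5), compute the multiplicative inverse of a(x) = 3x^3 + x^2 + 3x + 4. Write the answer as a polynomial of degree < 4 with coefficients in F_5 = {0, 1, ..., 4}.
a(x)^(-1) ≡ x^3 + x^2 + 3x + 3 (mod f(x))

Since f is irreducible over F_5, F_5[x]/(f) is a field and a(x) ≠ 0 has an inverse. Apply the extended Euclidean algorithm to f(x) and a(x) in F_5[x]: f(x) = (2x + 1)·a(x) + (x + 4);  a(x) = (3x^2 + 4x + 2)·(x + 4) + (1). The last nonzero remainder is the constant 1 = gcd(f, a) in F_5. Back-substituting through the division chain expresses 1 = s(x)·a(x) + t(x)·f(x) with s(x) ≡ x^3 + x^2 + 3x + 3 (mod f), so a(x)^(-1) ≡ s(x) = x^3 + x^2 + 3x + 3 (mod f). Check: (3x^3 + x^2 + 3x + 4)·(x^3 + x^2 + 3x + 3) = 3x^6 + 4x^5 + 3x^4 + 4x^3 + x^2 + x + 2 ≡ 1 (mod x^4 + 2x^2 + 2x + 3).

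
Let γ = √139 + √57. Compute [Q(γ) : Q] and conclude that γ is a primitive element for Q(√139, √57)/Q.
[Q(γ) : Q] = 4 (equivalently, Q(γ) = Q(√139, √57))

Obviously Q(γ) ⊆ Q(√139, √57), and [Q(√139, √57):Q] = 4 (since 139, 57 are distinct squarefree integers > 1 with 7923 not a perfect square). To show equality we compute the minimal polynomial of γ. From γ = √139 + √57: γ^2 = 139 + 2√(7923) + 57 = 196 + 2√(7923), so γ^2 - 196 = 2√(7923); squaring, (γ^2 - 196)^2 = 4·7923, i.e. γ^4 - 392γ^2 + 38416 - 31692 = 0, i.e. γ^4 - 392γ^2 + 6724 = 0. So γ is a root of x^4 - 392x^2 + 6724. This polynomial is irreducible over Q: it has no rational root (each ±√139 ± √57 is irrational), and any factorization into two quadratics over Q would force √(7923) ∈ Q (pairing opposite roots) or √139, √57 ∈ Q (other pairings), all impossible. Hence [Q(γ):Q] = 4 = [Q(√139, √57):Q], so Q(γ) = Q(√139, √57).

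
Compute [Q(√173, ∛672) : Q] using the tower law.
[Q(√173, ∛672) : Q] = 6

Let L = Q(√173, ∛672). Since Q(√173) ⊂ L and [Q(√173):Q] = 2, the tower law gives 2 | [L:Q]. Likewise Q(∛672) ⊂ L with [Q(∛672):Q] = 3 (because 672 is not a perfect cube), so 3 | [L:Q]. As gcd(2,3) = 1, [L:Q] is divisible by 6. Conversely L is generated over Q by √173 and ∛672, so [L:Q] ≤ 2·3 = 6. Therefore [Q(√173, ∛672) : Q] = 6.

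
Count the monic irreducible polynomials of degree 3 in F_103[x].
There are 364208 monic irreducible polynomials of degree 3 over F_103

Each element of F_{103^3} that lies in no proper subfield is a root of exactly one monic irreducible of degree 3 over F_103, and each such polynomial has 3 distinct roots in F_{103^3}. By Möbius inversion the count is N_103(3) = (1/3) Σ_{d|3} μ(3/d) · 103^d = (1/3)(μ(3)·103^1 + μ(1)·103^3) = 1092624/3 = 364208.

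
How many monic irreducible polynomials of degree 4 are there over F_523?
There are 18704460078 monic irreducible polynomials of degree 4 over F_523

Each element of F_{523^4} that lies in no proper subfield is a root of exactly one monic irreducible of degree 4 over F_523, and each such polynomial has 4 distinct roots in F_{523^4}. By Möbius inversion the count is N_523(4) = (1/4) Σ_{d|4} μ(4/d) · 523^d = (1/4)(μ(4)·523^1 + μ(2)·523^2 + μ(1)·523^4) = 74817840312/4 = 18704460078.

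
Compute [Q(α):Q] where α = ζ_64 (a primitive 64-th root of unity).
[Q(α):Q] = 32

The minimal polynomial of ζ_64 over Q is the 64-th cyclotomic polynomial Φ_64(x), which is irreducible over Q and has degree φ(64) = 32. Hence [Q(α):Q] = φ(64) = 32.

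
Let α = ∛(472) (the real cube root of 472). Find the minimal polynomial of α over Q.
m_α(x) = x^3 - 472

α satisfies α^3 = 472, so x^3 - 472 annihilates α. By the rational root test, a rational root p/q (in lowest terms) of x^3 - 472 would satisfy p^3 = 472 q^3, forcing q = 1 and p^3 = 472; but 472 is not a perfect cube, contradiction. A monic cubic over Q with no rational root is irreducible (any nontrivial factorization would include a linear factor). Hence x^3 - 472 is the minimal polynomial of α, and in particular [Q(α):Q] = 3.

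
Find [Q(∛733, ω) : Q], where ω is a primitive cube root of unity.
[Q(∛733, ω) : Q] = 6

[Q(∛733):Q] = 3 (min poly x^3 - 733, irreducible since 733 is not a perfect cube). [Q(ω):Q] = 2 (min poly x^2 + x + 1). Since Q(∛733) ⊂ R and ω ∉ R, we have ω ∉ Q(∛733), so x^2 + x + 1 remains irreducible over Q(∛733) and [Q(∛733, ω) : Q(∛733)] = 2. By the tower law, [Q(∛733, ω) : Q] = 3 · 2 = 6. (In fact Q(∛733, ω) is the splitting field of x^3 - 733 over Q.)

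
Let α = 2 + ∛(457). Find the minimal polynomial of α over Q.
m_α(x) = x^3 - 6x^2 + 12x - 465

Set β = α - 2 = ∛(457), so β^3 = 457. Then (α - 2)^3 - 457 = 0, i.e. α is a root of g(x) = (x - 2)^3 - 457 = x^3 - 6x^2 + 12x - 465. Since g(x) = h(x - 2) where h(x) = x^3 - 457, and h is irreducible over Q (because 457 is not a perfect cube, so h has no rational root, and a monic cubic with no rational root is irreducible), g is also irreducible (irreducibility is preserved under the substitution x → x - 2). Hence m_α(x) = x^3 - 6x^2 + 12x - 465.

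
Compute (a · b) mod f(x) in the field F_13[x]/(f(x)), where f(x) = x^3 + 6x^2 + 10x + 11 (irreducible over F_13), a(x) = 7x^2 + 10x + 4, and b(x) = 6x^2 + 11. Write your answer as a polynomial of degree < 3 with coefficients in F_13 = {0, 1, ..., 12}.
a · b ≡ x^2 + 8x + 11 (mod f(x))

Multiply in F_13[x]: a(x)·b(x) = (7x^2 + 10x + 4)·(6x^2 + 11) = 3x^4 + 8x^3 + 10x^2 + 6x + 5. This has degree ≥ 3, so divide by f(x) over F_13: 3x^4 + 8x^3 + 10x^2 + 6x + 5 = (3x + 3)·(x^3 + 6x^2 + 10x + 11) + (x^2 + 8x + 11). Hence a·b ≡ x^2 + 8x + 11 (mod f). (F_13[x]/(f) is a field with 13^3 = 2197 elements since f is irreducible of degree 3.)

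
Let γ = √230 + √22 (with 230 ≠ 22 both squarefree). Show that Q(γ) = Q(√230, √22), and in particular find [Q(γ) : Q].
[Q(γ) : Q] = 4 (equivalently, Q(γ) = Q(√230, √22))

Obviously Q(γ) ⊆ Q(√230, √22), and [Q(√230, √22):Q] = 4 (since 230, 22 are distinct squarefree integers > 1 with 5060 not a perfect square). To show equality we compute the minimal polynomial of γ. From γ = √230 + √22: γ^2 = 230 + 2√(5060) + 22 = 252 + 2√(5060), so γ^2 - 252 = 2√(5060); squaring, (γ^2 - 252)^2 = 4·5060, i.e. γ^4 - 504γ^2 + 63504 - 20240 = 0, i.e. γ^4 - 504γ^2 + 43264 = 0. So γ is a root of x^4 - 504x^2 + 43264. This polynomial is irreducible over Q: it has no rational root (each ±√230 ± √22 is irrational), and any factorization into two quadratics over Q would force √(5060) ∈ Q (pairing opposite roots) or √230, √22 ∈ Q (other pairings), all impossible. Hence [Q(γ):Q] = 4 = [Q(√230, √22):Q], so Q(γ) = Q(√230, √22).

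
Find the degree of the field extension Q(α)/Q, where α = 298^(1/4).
[Q(α):Q] = 4

α is a root of x^4 - 298. By Eisenstein's criterion at the prime p = 2 (which divides the constant term 298 but p^2 = 4 does not, since 298 is squarefree), x^4 - 298 is irreducible over Q. Hence [Q(α):Q] = 4.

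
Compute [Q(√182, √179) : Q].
[Q(√182, √179) : Q] = 4

[Q(√182):Q] = 2 (min poly x^2 - 182, irreducible since 182 is squarefree > 1). For the top step, suppose √179 ∈ Q(√182), say √179 = c + d√182 with c, d ∈ Q. Squaring: 179 = c^2 + 182d^2 + 2cd√182. Since √182 ∉ Q this forces 2cd = 0. If d = 0 then √179 = c ∈ Q, contradicting 179 squarefree > 1. If c = 0 then 179 = 182d^2, so 182·179 = (182d)^2 is a perfect square in Q — but 182·179 = 32578 is not a perfect square (since 182 and 179 are distinct squarefree integers). Contradiction. Hence √179 ∉ Q(√182), so x^2 - 179 stays irreducible over Q(√182) and [Q(√182, √179) : Q(√182)] = 2. By the tower law, [Q(√182, √179) : Q] = 2 · 2 = 4.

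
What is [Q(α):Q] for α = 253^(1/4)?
[Q(α):Q] = 4

α is a root of x^4 - 253. By Eisenstein's criterion at the prime p = 11 (which divides the constant term 253 but p^2 = 121 does not, since 253 is squarefree), x^4 - 253 is irreducible over Q. Hence [Q(α):Q] = 4.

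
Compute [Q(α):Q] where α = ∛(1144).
[Q(α):Q] = 3

The minimal polynomial of α is x^3 - 1144, irreducible over Q since 1144 is not a perfect cube (so x^3 - 1144 has no rational root). Hence [Q(α):Q] = deg(m_α) = 3.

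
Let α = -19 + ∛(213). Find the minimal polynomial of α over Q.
m_α(x) = x^3 + 57x^2 + 1083x + 6646

Set β = α + 19 = ∛(213), so β^3 = 213. Then (α + 19)^3 - 213 = 0, i.e. α is a root of g(x) = (x + 19)^3 - 213 = x^3 + 57x^2 + 1083x + 6646. Since g(x) = h(x + 19) where h(x) = x^3 - 213, and h is irreducible over Q (because 213 is not a perfect cube, so h has no rational root, and a monic cubic with no rational root is irreducible), g is also irreducible (irreducibility is preserved under the substitution x → x + 19). Hence m_α(x) = x^3 + 57x^2 + 1083x + 6646.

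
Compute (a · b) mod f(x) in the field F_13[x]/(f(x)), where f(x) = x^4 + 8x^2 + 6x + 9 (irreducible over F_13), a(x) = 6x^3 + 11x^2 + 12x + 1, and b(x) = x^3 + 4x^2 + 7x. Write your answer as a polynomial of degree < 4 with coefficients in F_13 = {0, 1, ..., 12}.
a · b ≡ 5x^3 + 9x^2 + 3x + 5 (mod f(x))

Multiply in F_13[x]: a(x)·b(x) = (6x^3 + 11x^2 + 12x + 1)·(x^3 + 4x^2 + 7x) = 6x^6 + 9x^5 + 7x^4 + 9x^3 + 10x^2 + 7x. This has degree ≥ 4, so divide by f(x) over F_13: 6x^6 + 9x^5 + 7x^4 + 9x^3 + 10x^2 + 7x = (6x^2 + 9x + 11)·(x^4 + 8x^2 + 6x + 9) + (5x^3 + 9x^2 + 3x + 5). Hence a·b ≡ 5x^3 + 9x^2 + 3x + 5 (mod f). (F_13[x]/(f) is a field with 13^4 = 28561 elements since f is irreducible of degree 4.)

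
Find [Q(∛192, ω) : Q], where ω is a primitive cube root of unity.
[Q(∛192, ω) : Q] = 6

[Q(∛192):Q] = 3 (min poly x^3 - 192, irreducible since 192 is not a perfect cube). [Q(ω):Q] = 2 (min poly x^2 + x + 1). Since Q(∛192) ⊂ R and ω ∉ R, we have ω ∉ Q(∛192), so x^2 + x + 1 remains irreducible over Q(∛192) and [Q(∛192, ω) : Q(∛192)] = 2. By the tower law, [Q(∛192, ω) : Q] = 3 · 2 = 6. (In fact Q(∛192, ω) is the splitting field of x^3 - 192 over Q.)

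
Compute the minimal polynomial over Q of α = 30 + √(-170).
m_α(x) = x^2 - 60x + 1070

From α - 30 = √(-170), squaring gives (α - 30)^2 = -170, i.e. α^2 - 60α + 900 = -170, so α^2 - 60α + 1070 = 0. The discriminant of x^2 - 60x + 1070 is (-60)^2 - 4·(1070) = 3600 - 4280 = -680, and 4·(-170) is not a perfect square in Q since -170 is squarefree and ≠ 1. Hence x^2 - 60x + 1070 is irreducible over Q and is the minimal polynomial of α.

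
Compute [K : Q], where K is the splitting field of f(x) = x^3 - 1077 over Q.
[K : Q] = 6

The roots of x^3 - 1077 are ∛1077, ω∛1077, ω^2∛1077 where ω = e^(2πi/3) is a primitive cube root of unity, so K = Q(∛1077, ω). Now [Q(∛1077):Q] = 3 (since 1077 is not a perfect cube, x^3 - 1077 is irreducible) and [Q(ω):Q] = 2. Both 2 and 3 divide [K:Q], and [K:Q] ≤ 3·2 = 6, so [K:Q] = 6. (Equivalently: Q(∛1077) ⊂ R but ω ∉ R, so [K : Q(∛1077)] = 2.)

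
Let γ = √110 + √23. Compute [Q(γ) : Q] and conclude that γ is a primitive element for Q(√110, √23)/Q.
[Q(γ) : Q] = 4 (equivalently, Q(γ) = Q(√110, √23))

Obviously Q(γ) ⊆ Q(√110, √23), and [Q(√110, √23):Q] = 4 (since 110, 23 are distinct squarefree integers > 1 with 2530 not a perfect square). To show equality we compute the minimal polynomial of γ. From γ = √110 + √23: γ^2 = 110 + 2√(2530) + 23 = 133 + 2√(2530), so γ^2 - 133 = 2√(2530); squaring, (γ^2 - 133)^2 = 4·2530, i.e. γ^4 - 266γ^2 + 17689 - 10120 = 0, i.e. γ^4 - 266γ^2 + 7569 = 0. So γ is a root of x^4 - 266x^2 + 7569. This polynomial is irreducible over Q: it has no rational root (each ±√110 ± √23 is irrational), and any factorization into two quadratics over Q would force √(2530) ∈ Q (pairing opposite roots) or √110, √23 ∈ Q (other pairings), all impossible. Hence [Q(γ):Q] = 4 = [Q(√110, √23):Q], so Q(γ) = Q(√110, √23).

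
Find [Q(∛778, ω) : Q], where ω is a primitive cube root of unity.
[Q(∛778, ω) : Q] = 6

[Q(∛778):Q] = 3 (min poly x^3 - 778, irreducible since 778 is not a perfect cube). [Q(ω):Q] = 2 (min poly x^2 + x + 1). Since Q(∛778) ⊂ R and ω ∉ R, we have ω ∉ Q(∛778), so x^2 + x + 1 remains irreducible over Q(∛778) and [Q(∛778, ω) : Q(∛778)] = 2. By the tower law, [Q(∛778, ω) : Q] = 3 · 2 = 6. (In fact Q(∛778, ω) is the splitting field of x^3 - 778 over Q.)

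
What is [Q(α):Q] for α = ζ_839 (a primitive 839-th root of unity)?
[Q(α):Q] = 838

The minimal polynomial of ζ_839 over Q is the 839-th cyclotomic polynomial Φ_839(x), which is irreducible over Q and has degree φ(839) = 838. Hence [Q(α):Q] = φ(839) = 838.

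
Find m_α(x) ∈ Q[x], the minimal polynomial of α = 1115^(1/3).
m_α(x) = x^3 - 1115

α satisfies α^3 = 1115, so x^3 - 1115 annihilates α. By the rational root test, a rational root p/q (in lowest terms) of x^3 - 1115 would satisfy p^3 = 1115 q^3, forcing q = 1 and p^3 = 1115; but 1115 is not a perfect cube, contradiction. A monic cubic over Q with no rational root is irreducible (any nontrivial factorization would include a linear factor). Hence x^3 - 1115 is the minimal polynomial of α, and in particular [Q(α):Q] = 3.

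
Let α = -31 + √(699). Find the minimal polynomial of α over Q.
m_α(x) = x^2 + 62x + 262

From α + 31 = √(699), squaring gives (α + 31)^2 = 699, i.e. α^2 + 62α + 961 = 699, so α^2 + 62α + 262 = 0. The discriminant of x^2 + 62x + 262 is (62)^2 - 4·(262) = 3844 - 1048 = 2796, and 4·(699) is not a perfect square in Q since 699 is squarefree and ≠ 1. Hence x^2 + 62x + 262 is irreducible over Q and is the minimal polynomial of α.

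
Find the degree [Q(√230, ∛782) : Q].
[Q(√230, ∛782) : Q] = 6

Let L = Q(√230, ∛782). Since Q(√230) ⊂ L and [Q(√230):Q] = 2, the tower law gives 2 | [L:Q]. Likewise Q(∛782) ⊂ L with [Q(∛782):Q] = 3 (because 782 is not a perfect cube), so 3 | [L:Q]. As gcd(2,3) = 1, [L:Q] is divisible by 6. Conversely L is generated over Q by √230 and ∛782, so [L:Q] ≤ 2·3 = 6. Therefore [Q(√230, ∛782) : Q] = 6.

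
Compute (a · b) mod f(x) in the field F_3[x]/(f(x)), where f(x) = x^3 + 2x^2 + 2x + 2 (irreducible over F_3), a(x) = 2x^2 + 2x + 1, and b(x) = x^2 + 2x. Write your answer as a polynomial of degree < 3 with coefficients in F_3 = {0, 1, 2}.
a · b ≡ 2 (mod f(x))

Multiply in F_3[x]: a(x)·b(x) = (2x^2 + 2x + 1)·(x^2 + 2x) = 2x^4 + 2x^2 + 2x. This has degree ≥ 3, so divide by f(x) over F_3: 2x^4 + 2x^2 + 2x = (2x + 2)·(x^3 + 2x^2 + 2x + 2) + (2). Hence a·b ≡ 2 (mod f). (F_3[x]/(f) is a field with 3^3 = 27 elements since f is irreducible of degree 3.)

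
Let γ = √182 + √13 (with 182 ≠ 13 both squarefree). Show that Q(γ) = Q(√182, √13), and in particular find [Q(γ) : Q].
[Q(γ) : Q] = 4 (equivalently, Q(γ) = Q(√182, √13))

Obviously Q(γ) ⊆ Q(√182, √13), and [Q(√182, √13):Q] = 4 (since 182, 13 are distinct squarefree integers > 1 with 2366 not a perfect square). To show equality we compute the minimal polynomial of γ. From γ = √182 + √13: γ^2 = 182 + 2√(2366) + 13 = 195 + 2√(2366), so γ^2 - 195 = 2√(2366); squaring, (γ^2 - 195)^2 = 4·2366, i.e. γ^4 - 390γ^2 + 38025 - 9464 = 0, i.e. γ^4 - 390γ^2 + 28561 = 0. So γ is a root of x^4 - 390x^2 + 28561. This polynomial is irreducible over Q: it has no rational root (each ±√182 ± √13 is irrational), and any factorization into two quadratics over Q would force √(2366) ∈ Q (pairing opposite roots) or √182, √13 ∈ Q (other pairings), all impossible. Hence [Q(γ):Q] = 4 = [Q(√182, √13):Q], so Q(γ) = Q(√182, √13).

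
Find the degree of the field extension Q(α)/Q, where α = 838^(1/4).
[Q(α):Q] = 4

α is a root of x^4 - 838. By Eisenstein's criterion at the prime p = 2 (which divides the constant term 838 but p^2 = 4 does not, since 838 is squarefree), x^4 - 838 is irreducible over Q. Hence [Q(α):Q] = 4.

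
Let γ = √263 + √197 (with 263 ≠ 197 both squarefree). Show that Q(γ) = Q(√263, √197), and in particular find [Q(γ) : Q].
[Q(γ) : Q] = 4 (equivalently, Q(γ) = Q(√263, √197))

Obviously Q(γ) ⊆ Q(√263, √197), and [Q(√263, √197):Q] = 4 (since 263, 197 are distinct squarefree integers > 1 with 51811 not a perfect square). To show equality we compute the minimal polynomial of γ. From γ = √263 + √197: γ^2 = 263 + 2√(51811) + 197 = 460 + 2√(51811), so γ^2 - 460 = 2√(51811); squaring, (γ^2 - 460)^2 = 4·51811, i.e. γ^4 - 920γ^2 + 211600 - 207244 = 0, i.e. γ^4 - 920γ^2 + 4356 = 0. So γ is a root of x^4 - 920x^2 + 4356. This polynomial is irreducible over Q: it has no rational root (each ±√263 ± √197 is irrational), and any factorization into two quadratics over Q would force √(51811) ∈ Q (pairing opposite roots) or √263, √197 ∈ Q (other pairings), all impossible. Hence [Q(γ):Q] = 4 = [Q(√263, √197):Q], so Q(γ) = Q(√263, √197).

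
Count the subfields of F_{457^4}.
F_{457^4} has 3 subfields

The subfields of F_{p^n} are exactly the fields F_{p^d} for d | n (each is the fixed field of the unique index-d subgroup of Gal(F_{p^n}/F_p) ≅ Z/nZ). The divisors of n = 4 are {1, 2, 4}, giving 3 subfields: F_{457^1}, F_{457^2}, F_{457^4}.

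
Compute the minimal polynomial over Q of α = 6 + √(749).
m_α(x) = x^2 - 12x - 713

From α - 6 = √(749), squaring gives (α - 6)^2 = 749, i.e. α^2 - 12α + 36 = 749, so α^2 - 12α - 713 = 0. The discriminant of x^2 - 12x - 713 is (-12)^2 - 4·(-713) = 144 + 2852 = 2996, and 4·(749) is not a perfect square in Q since 749 is squarefree and ≠ 1. Hence x^2 - 12x - 713 is irreducible over Q and is the minimal polynomial of α.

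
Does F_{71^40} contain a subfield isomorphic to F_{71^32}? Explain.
No: F_{71^32} is not a subfield of F_{71^40}

F_{p^m} embeds in F_{p^n} iff m | n. Here 32 ∤ 40 (since 40 = 1·32 + 8 with remainder 8 ≠ 0), so F_{71^32} is not a subfield of F_{71^40}. Equivalently: if it were, the tower law would give 32 = [F_{71^32}:F_71] dividing [F_{71^40}:F_71] = 40, contradiction.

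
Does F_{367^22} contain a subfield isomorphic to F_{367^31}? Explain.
No: F_{367^31} is not a subfield of F_{367^22}

F_{p^m} embeds in F_{p^n} iff m | n. Here 31 ∤ 22 (since 22 = 0·31 + 22 with remainder 22 ≠ 0), so F_{367^31} is not a subfield of F_{367^22}. Equivalently: if it were, the tower law would give 31 = [F_{367^31}:F_367] dividing [F_{367^22}:F_367] = 22, contradiction.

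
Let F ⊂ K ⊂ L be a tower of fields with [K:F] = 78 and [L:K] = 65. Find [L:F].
[L:F] = 5070

The tower law says that for any tower of field extensions F ⊂ K ⊂ L with finite degrees, [L:F] = [L:K] · [K:F]. Here this gives [L:F] = 65 · 78 = 5070.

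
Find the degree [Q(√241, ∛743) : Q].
[Q(√241, ∛743) : Q] = 6

Let L = Q(√241, ∛743). Since Q(√241) ⊂ L and [Q(√241):Q] = 2, the tower law gives 2 | [L:Q]. Likewise Q(∛743) ⊂ L with [Q(∛743):Q] = 3 (because 743 is not a perfect cube), so 3 | [L:Q]. As gcd(2,3) = 1, [L:Q] is divisible by 6. Conversely L is generated over Q by √241 and ∛743, so [L:Q] ≤ 2·3 = 6. Therefore [Q(√241, ∛743) : Q] = 6.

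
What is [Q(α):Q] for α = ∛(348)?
[Q(α):Q] = 3

The minimal polynomial of α is x^3 - 348, irreducible over Q since 348 is not a perfect cube (so x^3 - 348 has no rational root). Hence [Q(α):Q] = deg(m_α) = 3.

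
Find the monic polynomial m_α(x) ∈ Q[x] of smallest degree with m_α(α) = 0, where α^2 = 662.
m_α(x) = x^2 - 662

α satisfies α^2 - 662 = 0, so x^2 - 662 annihilates α. Since d = 662 is squarefree and ≠ 1, it is not a perfect square in Q, so x^2 - 662 has no rational root and is therefore irreducible over Q (a degree-2 polynomial over a field is irreducible iff it has no root). Hence m_α(x) = x^2 - 662.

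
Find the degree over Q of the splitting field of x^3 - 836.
[K : Q] = 6

The roots of x^3 - 836 are ∛836, ω∛836, ω^2∛836 where ω = e^(2πi/3) is a primitive cube root of unity, so K = Q(∛836, ω). Now [Q(∛836):Q] = 3 (since 836 is not a perfect cube, x^3 - 836 is irreducible) and [Q(ω):Q] = 2. Both 2 and 3 divide [K:Q], and [K:Q] ≤ 3·2 = 6, so [K:Q] = 6. (Equivalently: Q(∛836) ⊂ R but ω ∉ R, so [K : Q(∛836)] = 2.)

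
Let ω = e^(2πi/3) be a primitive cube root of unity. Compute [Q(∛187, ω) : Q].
[Q(∛187, ω) : Q] = 6

[Q(∛187):Q] = 3 (min poly x^3 - 187, irreducible since 187 is not a perfect cube). [Q(ω):Q] = 2 (min poly x^2 + x + 1). Since Q(∛187) ⊂ R and ω ∉ R, we have ω ∉ Q(∛187), so x^2 + x + 1 remains irreducible over Q(∛187) and [Q(∛187, ω) : Q(∛187)] = 2. By the tower law, [Q(∛187, ω) : Q] = 3 · 2 = 6. (In fact Q(∛187, ω) is the splitting field of x^3 - 187 over Q.)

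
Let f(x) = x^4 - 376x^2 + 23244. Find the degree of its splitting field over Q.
[K : Q] = 4

Solving the quadratic in x^2: x^2 = (376 ± √(376^2 - 4·23244))/2 = (376 ± √48400)/2 = (376 ± 220)/2, giving x^2 = 298 or x^2 = 78. So f(x) = (x^2 - 298)(x^2 - 78) and the roots of f are ±√298, ±√78. Hence the splitting field is K = Q(√298, √78). Since 298 and 78 are distinct squarefree integers > 1, their product 23244 is not a perfect square, so √78 ∉ Q(√298). By the tower law [K:Q] = [Q(√298,√78):Q(√298)] · [Q(√298):Q] = 2 · 2 = 4.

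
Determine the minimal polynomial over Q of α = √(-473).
m_α(x) = x^2 + 473

α satisfies α^2 + 473 = 0, so x^2 + 473 annihilates α. Since d = -473 is squarefree and ≠ 1, it is not a perfect square in Q, so x^2 + 473 has no rational root and is therefore irreducible over Q (a degree-2 polynomial over a field is irreducible iff it has no root). Hence m_α(x) = x^2 + 473.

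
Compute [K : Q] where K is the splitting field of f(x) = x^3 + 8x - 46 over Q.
[K : Q] = 6

By the rational root test, any rational root of the monic integer polynomial f(x) = x^3 + 8x - 46 must be an integer dividing the constant term -46, i.e. one of ±{1, 2, 23, 46}. Evaluating: f(1) = -37, f(-1) = -55, f(2) = -22, f(-2) = -70, f(23) = 12305, f(-23) = -12397, f(46) = 97658, f(-46) = -97750; none is 0, so f has no rational root and is therefore irreducible over Q (a cubic with no linear factor over a field is irreducible). For an irreducible cubic, the Galois group is A_3 or S_3 according as the discriminant disc(f) = -4a^3 - 27b^2 = -4·(8)^3 - 27·(-46)^2 = -59180 is or is not a square in Q. Here disc(f) = -59180 is not a perfect square in Q, so the Galois group of f over Q is not contained in A_3 and must be all of S_3. The splitting field has degree |S_3| = 6 over Q, so [K : Q] = 6.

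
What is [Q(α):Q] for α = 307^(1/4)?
[Q(α):Q] = 4

α is a root of x^4 - 307. By Eisenstein's criterion at the prime p = 307 (which divides the constant term 307 but p^2 = 94249 does not, since 307 is squarefree), x^4 - 307 is irreducible over Q. Hence [Q(α):Q] = 4.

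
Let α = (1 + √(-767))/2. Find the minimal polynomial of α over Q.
m_α(x) = x^2 - x + 192

From 2α - 1 = √(-767), squaring gives (2α - 1)^2 = -767, i.e. 4α^2 - 4α + 1 = -767, so α^2 - α + (1 + 767)/4 = 0. Since -767 ≡ 1 (mod 4), (1 + 767)/4 = 192 ∈ Z. The polynomial x^2 - x + 192 has discriminant 1 - 4·(192) = -767, which is not a perfect square in Q (d = -767 is squarefree and ≠ 1), so x^2 - x + 192 is irreducible over Q. It is the minimal polynomial of α.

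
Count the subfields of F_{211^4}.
F_{211^4} has 3 subfields

The subfields of F_{p^n} are exactly the fields F_{p^d} for d | n (each is the fixed field of the unique index-d subgroup of Gal(F_{p^n}/F_p) ≅ Z/nZ). The divisors of n = 4 are {1, 2, 4}, giving 3 subfields: F_{211^1}, F_{211^2}, F_{211^4}.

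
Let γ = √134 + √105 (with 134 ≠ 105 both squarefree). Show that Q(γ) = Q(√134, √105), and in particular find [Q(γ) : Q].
[Q(γ) : Q] = 4 (equivalently, Q(γ) = Q(√134, √105))

Obviously Q(γ) ⊆ Q(√134, √105), and [Q(√134, √105):Q] = 4 (since 134, 105 are distinct squarefree integers > 1 with 14070 not a perfect square). To show equality we compute the minimal polynomial of γ. From γ = √134 + √105: γ^2 = 134 + 2√(14070) + 105 = 239 + 2√(14070), so γ^2 - 239 = 2√(14070); squaring, (γ^2 - 239)^2 = 4·14070, i.e. γ^4 - 478γ^2 + 57121 - 56280 = 0, i.e. γ^4 - 478γ^2 + 841 = 0. So γ is a root of x^4 - 478x^2 + 841. This polynomial is irreducible over Q: it has no rational root (each ±√134 ± √105 is irrational), and any factorization into two quadratics over Q would force √(14070) ∈ Q (pairing opposite roots) or √134, √105 ∈ Q (other pairings), all impossible. Hence [Q(γ):Q] = 4 = [Q(√134, √105):Q], so Q(γ) = Q(√134, √105).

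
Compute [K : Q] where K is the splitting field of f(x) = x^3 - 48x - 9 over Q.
[K : Q] = 6

By the rational root test, any rational root of the monic integer polynomial f(x) = x^3 - 48x - 9 must be an integer dividing the constant term -9, i.e. one of ±{1, 3, 9}. Evaluating: f(1) = -56, f(-1) = 38, f(3) = -126, f(-3) = 108, f(9) = 288, f(-9) = -306; none is 0, so f has no rational root and is therefore irreducible over Q (a cubic with no linear factor over a field is irreducible). For an irreducible cubic, the Galois group is A_3 or S_3 according as the discriminant disc(f) = -4a^3 - 27b^2 = -4·(-48)^3 - 27·(-9)^2 = 440181 is or is not a square in Q. Here disc(f) = 440181 is not a perfect square in Q, so the Galois group of f over Q is not contained in A_3 and must be all of S_3. The splitting field has degree |S_3| = 6 over Q, so [K : Q] = 6.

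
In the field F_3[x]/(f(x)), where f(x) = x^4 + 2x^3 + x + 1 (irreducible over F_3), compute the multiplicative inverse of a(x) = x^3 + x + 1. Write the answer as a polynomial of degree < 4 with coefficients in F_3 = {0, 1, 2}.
a(x)^(-1) ≡ x^3 + 2x^2 + 2x + 1 (mod f(x))

Since f is irreducible over F_3, F_3[x]/(f) is a field and a(x) ≠ 0 has an inverse. Apply the extended Euclidean algorithm to f(x) and a(x) in F_3[x]: f(x) = (x + 2)·a(x) + (2x^2 + x + 2);  a(x) = (2x + 2)·(2x^2 + x + 2) + (x);  (2x^2 + x + 2) = (2x + 1)·(x) + (2). The last nonzero remainder is the constant 2 = gcd(f, a) in F_3. Back-substituting through the division chain expresses 2 = s(x)·a(x) + t(x)·f(x) with s(x) ≡ 2x^3 + x^2 + x + 2 (mod f), so (2x^3 + x^2 + x + 2)·a(x) ≡ 2 (mod f). Multiplying by 2^(-1) ≡ 2 in F_3 gives a(x)^(-1) ≡ 2·(2x^3 + x^2 + x + 2) ≡ x^3 + 2x^2 + 2x + 1 (mod f). Check: (x^3 + x + 1)·(x^3 + 2x^2 + 2x + 1) = x^6 + 2x^5 + x^3 + x^2 + 1 ≡ 1 (mod x^4 + 2x^3 + x + 1).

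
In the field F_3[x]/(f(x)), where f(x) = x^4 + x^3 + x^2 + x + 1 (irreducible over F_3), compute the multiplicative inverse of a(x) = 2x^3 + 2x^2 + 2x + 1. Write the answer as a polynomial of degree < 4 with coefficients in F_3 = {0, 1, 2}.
a(x)^(-1) ≡ 2x^3 + x^2 + 1 (mod f(x))

Since f is irreducible over F_3, F_3[x]/(f) is a field and a(x) ≠ 0 has an inverse. Apply the extended Euclidean algorithm to f(x) and a(x) in F_3[x]: f(x) = (2x)·a(x) + (2x + 1);  a(x) = (x^2 + 2x)·(2x + 1) + (1). The last nonzero remainder is the constant 1 = gcd(f, a) in F_3. Back-substituting through the division chain expresses 1 = s(x)·a(x) + t(x)·f(x) with s(x) ≡ 2x^3 + x^2 + 1 (mod f), so a(x)^(-1) ≡ s(x) = 2x^3 + x^2 + 1 (mod f). Check: (2x^3 + 2x^2 + 2x + 1)·(2x^3 + x^2 + 1) = x^6 + 2x + 1 ≡ 1 (mod x^4 + x^3 + x^2 + x + 1).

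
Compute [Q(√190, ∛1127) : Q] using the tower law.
[Q(√190, ∛1127) : Q] = 6

Let L = Q(√190, ∛1127). Since Q(√190) ⊂ L and [Q(√190):Q] = 2, the tower law gives 2 | [L:Q]. Likewise Q(∛1127) ⊂ L with [Q(∛1127):Q] = 3 (because 1127 is not a perfect cube), so 3 | [L:Q]. As gcd(2,3) = 1, [L:Q] is divisible by 6. Conversely L is generated over Q by √190 and ∛1127, so [L:Q] ≤ 2·3 = 6. Therefore [Q(√190, ∛1127) : Q] = 6.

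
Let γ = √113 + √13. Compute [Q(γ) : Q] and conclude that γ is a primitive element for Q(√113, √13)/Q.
[Q(γ) : Q] = 4 (equivalently, Q(γ) = Q(√113, √13))

Obviously Q(γ) ⊆ Q(√113, √13), and [Q(√113, √13):Q] = 4 (since 113, 13 are distinct squarefree integers > 1 with 1469 not a perfect square). To show equality we compute the minimal polynomial of γ. From γ = √113 + √13: γ^2 = 113 + 2√(1469) + 13 = 126 + 2√(1469), so γ^2 - 126 = 2√(1469); squaring, (γ^2 - 126)^2 = 4·1469, i.e. γ^4 - 252γ^2 + 15876 - 5876 = 0, i.e. γ^4 - 252γ^2 + 10000 = 0. So γ is a root of x^4 - 252x^2 + 10000. This polynomial is irreducible over Q: it has no rational root (each ±√113 ± √13 is irrational), and any factorization into two quadratics over Q would force √(1469) ∈ Q (pairing opposite roots) or √113, √13 ∈ Q (other pairings), all impossible. Hence [Q(γ):Q] = 4 = [Q(√113, √13):Q], so Q(γ) = Q(√113, √13).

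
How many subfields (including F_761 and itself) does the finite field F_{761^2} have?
F_{761^2} has 2 subfields

The subfields of F_{p^n} are exactly the fields F_{p^d} for d | n (each is the fixed field of the unique index-d subgroup of Gal(F_{p^n}/F_p) ≅ Z/nZ). The divisors of n = 2 are {1, 2}, giving 2 subfields: F_{761^1}, F_{761^2}.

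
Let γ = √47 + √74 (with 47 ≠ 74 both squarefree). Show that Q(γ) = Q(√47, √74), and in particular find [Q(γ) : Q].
[Q(γ) : Q] = 4 (equivalently, Q(γ) = Q(√47, √74))

Obviously Q(γ) ⊆ Q(√47, √74), and [Q(√47, √74):Q] = 4 (since 47, 74 are distinct squarefree integers > 1 with 3478 not a perfect square). To show equality we compute the minimal polynomial of γ. From γ = √47 + √74: γ^2 = 47 + 2√(3478) + 74 = 121 + 2√(3478), so γ^2 - 121 = 2√(3478); squaring, (γ^2 - 121)^2 = 4·3478, i.e. γ^4 - 242γ^2 + 14641 - 13912 = 0, i.e. γ^4 - 242γ^2 + 729 = 0. So γ is a root of x^4 - 242x^2 + 729. This polynomial is irreducible over Q: it has no rational root (each ±√47 ± √74 is irrational), and any factorization into two quadratics over Q would force √(3478) ∈ Q (pairing opposite roots) or √47, √74 ∈ Q (other pairings), all impossible. Hence [Q(γ):Q] = 4 = [Q(√47, √74):Q], so Q(γ) = Q(√47, √74).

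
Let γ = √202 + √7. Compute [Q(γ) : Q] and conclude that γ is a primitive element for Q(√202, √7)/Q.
[Q(γ) : Q] = 4 (equivalently, Q(γ) = Q(√202, √7))

Obviously Q(γ) ⊆ Q(√202, √7), and [Q(√202, √7):Q] = 4 (since 202, 7 are distinct squarefree integers > 1 with 1414 not a perfect square). To show equality we compute the minimal polynomial of γ. From γ = √202 + √7: γ^2 = 202 + 2√(1414) + 7 = 209 + 2√(1414), so γ^2 - 209 = 2√(1414); squaring, (γ^2 - 209)^2 = 4·1414, i.e. γ^4 - 418γ^2 + 43681 - 5656 = 0, i.e. γ^4 - 418γ^2 + 38025 = 0. So γ is a root of x^4 - 418x^2 + 38025. This polynomial is irreducible over Q: it has no rational root (each ±√202 ± √7 is irrational), and any factorization into two quadratics over Q would force √(1414) ∈ Q (pairing opposite roots) or √202, √7 ∈ Q (other pairings), all impossible. Hence [Q(γ):Q] = 4 = [Q(√202, √7):Q], so Q(γ) = Q(√202, √7).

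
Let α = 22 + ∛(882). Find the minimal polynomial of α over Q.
m_α(x) = x^3 - 66x^2 + 1452x - 11530

Set β = α - 22 = ∛(882), so β^3 = 882. Then (α - 22)^3 - 882 = 0, i.e. α is a root of g(x) = (x - 22)^3 - 882 = x^3 - 66x^2 + 1452x - 11530. Since g(x) = h(x - 22) where h(x) = x^3 - 882, and h is irreducible over Q (because 882 is not a perfect cube, so h has no rational root, and a monic cubic with no rational root is irreducible), g is also irreducible (irreducibility is preserved under the substitution x → x - 22). Hence m_α(x) = x^3 - 66x^2 + 1452x - 11530.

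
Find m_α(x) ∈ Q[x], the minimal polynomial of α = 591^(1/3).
m_α(x) = x^3 - 591

α satisfies α^3 = 591, so x^3 - 591 annihilates α. By the rational root test, a rational root p/q (in lowest terms) of x^3 - 591 would satisfy p^3 = 591 q^3, forcing q = 1 and p^3 = 591; but 591 is not a perfect cube, contradiction. A monic cubic over Q with no rational root is irreducible (any nontrivial factorization would include a linear factor). Hence x^3 - 591 is the minimal polynomial of α, and in particular [Q(α):Q] = 3.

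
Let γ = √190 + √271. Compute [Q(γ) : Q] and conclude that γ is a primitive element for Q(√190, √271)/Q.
[Q(γ) : Q] = 4 (equivalently, Q(γ) = Q(√190, √271))

Obviously Q(γ) ⊆ Q(√190, √271), and [Q(√190, √271):Q] = 4 (since 190, 271 are distinct squarefree integers > 1 with 51490 not a perfect square). To show equality we compute the minimal polynomial of γ. From γ = √190 + √271: γ^2 = 190 + 2√(51490) + 271 = 461 + 2√(51490), so γ^2 - 461 = 2√(51490); squaring, (γ^2 - 461)^2 = 4·51490, i.e. γ^4 - 922γ^2 + 212521 - 205960 = 0, i.e. γ^4 - 922γ^2 + 6561 = 0. So γ is a root of x^4 - 922x^2 + 6561. This polynomial is irreducible over Q: it has no rational root (each ±√190 ± √271 is irrational), and any factorization into two quadratics over Q would force √(51490) ∈ Q (pairing opposite roots) or √190, √271 ∈ Q (other pairings), all impossible. Hence [Q(γ):Q] = 4 = [Q(√190, √271):Q], so Q(γ) = Q(√190, √271).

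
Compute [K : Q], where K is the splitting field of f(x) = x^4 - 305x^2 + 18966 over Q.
[K : Q] = 4

Solving the quadratic in x^2: x^2 = (305 ± √(305^2 - 4·18966))/2 = (305 ± √17161)/2 = (305 ± 131)/2, giving x^2 = 218 or x^2 = 87. So f(x) = (x^2 - 218)(x^2 - 87) and the roots of f are ±√218, ±√87. Hence the splitting field is K = Q(√218, √87). Since 218 and 87 are distinct squarefree integers > 1, their product 18966 is not a perfect square, so √87 ∉ Q(√218). By the tower law [K:Q] = [Q(√218,√87):Q(√218)] · [Q(√218):Q] = 2 · 2 = 4.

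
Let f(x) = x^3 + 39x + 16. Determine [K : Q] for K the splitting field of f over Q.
[K : Q] = 6

By the rational root test, any rational root of the monic integer polynomial f(x) = x^3 + 39x + 16 must be an integer dividing the constant term 16, i.e. one of ±{1, 2, 4, 8, 16}. Evaluating: f(1) = 56, f(-1) = -24, f(2) = 102, f(-2) = -70, f(4) = 236, f(-4) = -204, f(8) = 840, f(-8) = -808, f(16) = 4736, f(-16) = -4704; none is 0, so f has no rational root and is therefore irreducible over Q (a cubic with no linear factor over a field is irreducible). For an irreducible cubic, the Galois group is A_3 or S_3 according as the discriminant disc(f) = -4a^3 - 27b^2 = -4·(39)^3 - 27·(16)^2 = -244188 is or is not a square in Q. Here disc(f) = -244188 is not a perfect square in Q, so the Galois group of f over Q is not contained in A_3 and must be all of S_3. The splitting field has degree |S_3| = 6 over Q, so [K : Q] = 6.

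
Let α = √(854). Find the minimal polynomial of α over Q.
m_α(x) = x^2 - 854

α satisfies α^2 - 854 = 0, so x^2 - 854 annihilates α. Since d = 854 is squarefree and ≠ 1, it is not a perfect square in Q, so x^2 - 854 has no rational root and is therefore irreducible over Q (a degree-2 polynomial over a field is irreducible iff it has no root). Hence m_α(x) = x^2 - 854.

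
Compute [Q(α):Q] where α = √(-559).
[Q(α):Q] = 2

[Q(α):Q] equals the degree of the minimal polynomial of α. Here α^2 = -559 and x^2 + 559 is irreducible (d = -559 is squarefree, ≠ 1, hence not a square), so deg(m_α) = 2. Thus [Q(α):Q] = 2.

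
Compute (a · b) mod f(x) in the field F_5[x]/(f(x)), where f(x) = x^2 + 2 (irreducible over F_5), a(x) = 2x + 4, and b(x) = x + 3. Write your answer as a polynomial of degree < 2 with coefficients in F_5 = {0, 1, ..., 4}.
a · b ≡ 3 (mod f(x))

Multiply in F_5[x]: a(x)·b(x) = (2x + 4)·(x + 3) = 2x^2 + 2. This has degree ≥ 2, so divide by f(x) over F_5: 2x^2 + 2 = (2)·(x^2 + 2) + (3). Hence a·b ≡ 3 (mod f). (F_5[x]/(f) is a field with 5^2 = 25 elements since f is irreducible of degree 2.)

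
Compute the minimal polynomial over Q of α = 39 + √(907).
m_α(x) = x^2 - 78x + 614

From α - 39 = √(907), squaring gives (α - 39)^2 = 907, i.e. α^2 - 78α + 1521 = 907, so α^2 - 78α + 614 = 0. The discriminant of x^2 - 78x + 614 is (-78)^2 - 4·(614) = 6084 - 2456 = 3628, and 4·(907) is not a perfect square in Q since 907 is squarefree and ≠ 1. Hence x^2 - 78x + 614 is irreducible over Q and is the minimal polynomial of α.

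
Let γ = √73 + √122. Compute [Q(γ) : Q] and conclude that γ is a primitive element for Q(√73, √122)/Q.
[Q(γ) : Q] = 4 (equivalently, Q(γ) = Q(√73, √122))

Obviously Q(γ) ⊆ Q(√73, √122), and [Q(√73, √122):Q] = 4 (since 73, 122 are distinct squarefree integers > 1 with 8906 not a perfect square). To show equality we compute the minimal polynomial of γ. From γ = √73 + √122: γ^2 = 73 + 2√(8906) + 122 = 195 + 2√(8906), so γ^2 - 195 = 2√(8906); squaring, (γ^2 - 195)^2 = 4·8906, i.e. γ^4 - 390γ^2 + 38025 - 35624 = 0, i.e. γ^4 - 390γ^2 + 2401 = 0. So γ is a root of x^4 - 390x^2 + 2401. This polynomial is irreducible over Q: it has no rational root (each ±√73 ± √122 is irrational), and any factorization into two quadratics over Q would force √(8906) ∈ Q (pairing opposite roots) or √73, √122 ∈ Q (other pairings), all impossible. Hence [Q(γ):Q] = 4 = [Q(√73, √122):Q], so Q(γ) = Q(√73, √122).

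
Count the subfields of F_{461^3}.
F_{461^3} has 2 subfields

The subfields of F_{p^n} are exactly the fields F_{p^d} for d | n (each is the fixed field of the unique index-d subgroup of Gal(F_{p^n}/F_p) ≅ Z/nZ). The divisors of n = 3 are {1, 3}, giving 2 subfields: F_{461^1}, F_{461^3}.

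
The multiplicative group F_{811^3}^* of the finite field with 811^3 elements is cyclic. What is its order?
|F_{811^3}^*| = 533411730

F_{811^3} has 811^3 = 533411731 elements; its multiplicative group consists of all nonzero elements, so |F_{811^3}^*| = 533411731 - 1 = 533411730. (It is cyclic since any finite subgroup of the multiplicative group of a field is cyclic.)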